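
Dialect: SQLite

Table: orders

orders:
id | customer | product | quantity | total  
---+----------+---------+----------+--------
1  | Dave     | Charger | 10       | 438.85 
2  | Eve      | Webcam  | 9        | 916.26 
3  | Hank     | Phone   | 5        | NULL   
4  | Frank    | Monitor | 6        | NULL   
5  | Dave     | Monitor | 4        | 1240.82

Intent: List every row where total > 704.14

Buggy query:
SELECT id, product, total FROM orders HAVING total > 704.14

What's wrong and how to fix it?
Bug: This is a non-aggregate query (no GROUP BY, no aggregates), so in SQLite the HAVING clause is invalid here; a row-level condition belongs in WHERE

Fix: Use WHERE for row-level filtering

Corrected query:
SELECT id, product, total FROM orders WHERE total > 704.14

Result:
id | product | total  
---+---------+--------
2  | Webcam  | 916.26 
5  | Monitor | 1240.82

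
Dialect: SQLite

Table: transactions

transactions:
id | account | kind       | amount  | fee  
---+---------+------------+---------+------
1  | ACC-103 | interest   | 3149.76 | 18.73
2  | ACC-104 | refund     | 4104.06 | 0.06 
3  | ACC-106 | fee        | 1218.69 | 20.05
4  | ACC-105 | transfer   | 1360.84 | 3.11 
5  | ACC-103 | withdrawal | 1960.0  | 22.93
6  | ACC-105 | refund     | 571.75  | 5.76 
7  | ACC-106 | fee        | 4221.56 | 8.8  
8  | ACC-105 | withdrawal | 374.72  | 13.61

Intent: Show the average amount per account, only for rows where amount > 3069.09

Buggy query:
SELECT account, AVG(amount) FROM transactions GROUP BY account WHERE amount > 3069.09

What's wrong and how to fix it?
Bug: Row-level WHERE must come before GROUP BY in the clause order

Fix: Move the WHERE clause before GROUP BY

Corrected query:
SELECT account, AVG(amount) FROM transactions WHERE amount > 3069.09 GROUP BY account

Result:
account | AVG(amount)
--------+------------
ACC-103 | 3149.76    
ACC-104 | 4104.06    
ACC-106 | 4221.56    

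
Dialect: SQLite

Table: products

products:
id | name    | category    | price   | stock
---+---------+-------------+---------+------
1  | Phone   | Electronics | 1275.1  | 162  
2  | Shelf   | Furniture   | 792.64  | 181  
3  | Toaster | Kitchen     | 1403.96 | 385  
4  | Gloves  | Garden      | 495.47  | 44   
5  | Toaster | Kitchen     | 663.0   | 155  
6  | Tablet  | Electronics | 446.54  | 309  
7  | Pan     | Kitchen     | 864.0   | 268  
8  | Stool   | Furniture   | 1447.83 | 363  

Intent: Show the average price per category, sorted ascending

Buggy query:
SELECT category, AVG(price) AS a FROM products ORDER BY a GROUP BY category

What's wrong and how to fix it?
Bug: GROUP BY must precede ORDER BY

Fix: Move ORDER BY to the end, after GROUP BY

Corrected query:
SELECT category, AVG(price) AS a FROM products GROUP BY category ORDER BY a

Result:
category    | a         
------------+-----------
Garden      | 495.47    
Electronics | 860.82    
Kitchen     | 976.986667
Furniture   | 1120.235  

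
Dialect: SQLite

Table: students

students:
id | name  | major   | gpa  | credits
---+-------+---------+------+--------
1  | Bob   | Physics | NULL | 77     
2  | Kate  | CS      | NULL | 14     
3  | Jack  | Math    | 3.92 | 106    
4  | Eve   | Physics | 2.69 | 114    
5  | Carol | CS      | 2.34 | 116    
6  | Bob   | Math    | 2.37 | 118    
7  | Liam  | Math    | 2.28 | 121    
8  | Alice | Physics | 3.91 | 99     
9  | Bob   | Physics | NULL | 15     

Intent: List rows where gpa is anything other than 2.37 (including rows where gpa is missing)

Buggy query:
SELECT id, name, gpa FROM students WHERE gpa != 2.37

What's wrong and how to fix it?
Bug: 'gpa != 2.37' is unknown when gpa is NULL, so NULL rows are silently excluded

Fix: Add an explicit OR gpa IS NULL to include the missing-value rows

Corrected query:
SELECT id, name, gpa FROM students WHERE gpa != 2.37 OR gpa IS NULL

Result:
id | name  | gpa 
---+-------+-----
1  | Bob   | NULL
2  | Kate  | NULL
3  | Jack  | 3.92
4  | Eve   | 2.69
5  | Carol | 2.34
7  | Liam  | 2.28
8  | Alice | 3.91
9  | Bob   | NULL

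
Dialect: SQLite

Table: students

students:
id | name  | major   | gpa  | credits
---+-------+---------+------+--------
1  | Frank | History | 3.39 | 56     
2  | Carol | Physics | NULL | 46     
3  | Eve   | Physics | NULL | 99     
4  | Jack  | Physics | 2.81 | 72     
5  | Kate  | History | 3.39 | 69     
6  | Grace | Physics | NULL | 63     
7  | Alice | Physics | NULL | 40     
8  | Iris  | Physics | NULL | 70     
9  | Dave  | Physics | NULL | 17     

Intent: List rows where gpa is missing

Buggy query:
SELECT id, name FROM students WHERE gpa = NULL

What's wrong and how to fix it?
Bug: '= NULL' is always unknown in SQL three-valued logic, so no rows match

Fix: Use IS NULL to test for NULL

Corrected query:
SELECT id, name FROM students WHERE gpa IS NULL

Result:
id | name 
---+------
2  | Carol
3  | Eve  
6  | Grace
7  | Alice
8  | Iris 
9  | Dave 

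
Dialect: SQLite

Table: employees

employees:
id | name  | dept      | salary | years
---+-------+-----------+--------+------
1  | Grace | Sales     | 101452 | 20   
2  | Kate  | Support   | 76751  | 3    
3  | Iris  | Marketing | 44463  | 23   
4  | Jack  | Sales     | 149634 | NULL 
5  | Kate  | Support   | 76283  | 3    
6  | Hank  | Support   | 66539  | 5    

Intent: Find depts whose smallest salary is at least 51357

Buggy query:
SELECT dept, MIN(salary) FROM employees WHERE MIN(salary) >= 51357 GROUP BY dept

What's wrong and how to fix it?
Bug: Aggregates like MIN are computed per group after WHERE runs

Fix: Use HAVING for the per-group MIN condition

Corrected query:
SELECT dept, MIN(salary) FROM employees GROUP BY dept HAVING MIN(salary) >= 51357

Result:
dept    | MIN(salary)
--------+------------
Sales   | 101452     
Support | 66539      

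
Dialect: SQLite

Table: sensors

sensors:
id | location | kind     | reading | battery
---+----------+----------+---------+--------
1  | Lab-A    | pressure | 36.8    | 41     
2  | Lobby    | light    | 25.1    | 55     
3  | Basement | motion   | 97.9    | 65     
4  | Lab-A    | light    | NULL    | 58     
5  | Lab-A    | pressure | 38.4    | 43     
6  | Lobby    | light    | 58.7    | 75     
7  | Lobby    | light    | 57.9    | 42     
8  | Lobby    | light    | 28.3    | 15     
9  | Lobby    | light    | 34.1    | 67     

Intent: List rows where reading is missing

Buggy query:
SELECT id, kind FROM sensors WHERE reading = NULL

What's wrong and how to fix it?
Bug: Comparing to NULL with '=' never matches; NULL = NULL is unknown, not true

Fix: Replace '= NULL' with 'IS NULL'

Corrected query:
SELECT id, kind FROM sensors WHERE reading IS NULL

Result:
id | kind 
---+------
4  | light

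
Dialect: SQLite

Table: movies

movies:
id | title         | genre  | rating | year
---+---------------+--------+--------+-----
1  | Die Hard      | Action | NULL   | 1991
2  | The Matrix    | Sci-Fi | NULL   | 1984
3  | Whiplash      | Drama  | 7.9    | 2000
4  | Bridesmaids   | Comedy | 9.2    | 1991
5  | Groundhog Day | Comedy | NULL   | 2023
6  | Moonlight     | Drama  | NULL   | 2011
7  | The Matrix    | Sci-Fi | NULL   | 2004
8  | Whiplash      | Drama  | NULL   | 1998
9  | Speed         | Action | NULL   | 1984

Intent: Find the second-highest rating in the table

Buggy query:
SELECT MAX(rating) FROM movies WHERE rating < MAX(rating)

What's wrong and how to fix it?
Bug: MAX(rating) on the right of the comparison is an aggregate-in-WHERE error

Fix: Compute the overall MAX in a subquery, then take MAX of rows below it

Corrected query:
SELECT MAX(rating) FROM movies WHERE rating < (SELECT MAX(rating) FROM movies)

Result:
MAX(rating)
-----------
7.9        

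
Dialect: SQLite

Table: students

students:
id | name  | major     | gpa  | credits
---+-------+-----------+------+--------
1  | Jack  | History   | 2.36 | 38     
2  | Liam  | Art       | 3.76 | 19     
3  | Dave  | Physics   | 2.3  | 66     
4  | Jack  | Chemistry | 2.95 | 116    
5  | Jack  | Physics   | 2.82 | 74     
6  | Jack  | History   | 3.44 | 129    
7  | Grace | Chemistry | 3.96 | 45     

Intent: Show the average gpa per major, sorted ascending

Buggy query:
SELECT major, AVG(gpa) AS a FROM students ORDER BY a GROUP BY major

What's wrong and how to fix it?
Bug: GROUP BY must precede ORDER BY

Fix: Reorder: SELECT … FROM … GROUP BY … ORDER BY …

Corrected query:
SELECT major, AVG(gpa) AS a FROM students GROUP BY major ORDER BY a

Result:
major     | a    
----------+------
Physics   | 2.56 
History   | 2.9  
Chemistry | 3.455
Art       | 3.76 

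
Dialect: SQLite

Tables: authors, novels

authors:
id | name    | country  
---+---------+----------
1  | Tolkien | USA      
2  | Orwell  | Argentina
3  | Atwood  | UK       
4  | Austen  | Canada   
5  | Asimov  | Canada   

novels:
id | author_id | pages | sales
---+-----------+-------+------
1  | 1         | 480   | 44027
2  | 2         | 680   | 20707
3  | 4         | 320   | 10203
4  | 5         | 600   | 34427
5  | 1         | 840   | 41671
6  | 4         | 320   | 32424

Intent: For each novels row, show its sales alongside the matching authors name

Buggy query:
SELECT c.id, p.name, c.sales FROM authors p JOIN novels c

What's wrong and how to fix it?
Bug: Missing join condition: each novels row is matched to all authors rows instead of just its own

Fix: Specify the join condition linking the foreign key to the parent id

Corrected query:
SELECT c.id, p.name, c.sales FROM authors p JOIN novels c ON c.author_id = p.id

Result:
id | name    | sales
---+---------+------
1  | Tolkien | 44027
2  | Orwell  | 20707
3  | Austen  | 10203
4  | Asimov  | 34427
5  | Tolkien | 41671
6  | Austen  | 32424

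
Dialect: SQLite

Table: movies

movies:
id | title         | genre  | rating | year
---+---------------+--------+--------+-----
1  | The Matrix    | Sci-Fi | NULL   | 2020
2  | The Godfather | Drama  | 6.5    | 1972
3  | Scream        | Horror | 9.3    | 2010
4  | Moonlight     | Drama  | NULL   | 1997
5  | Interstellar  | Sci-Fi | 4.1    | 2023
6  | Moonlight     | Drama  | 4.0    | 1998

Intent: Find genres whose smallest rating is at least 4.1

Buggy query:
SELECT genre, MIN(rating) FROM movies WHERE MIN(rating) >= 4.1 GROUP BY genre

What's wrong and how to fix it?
Bug: MIN() in WHERE is a misuse of aggregate

Fix: Use HAVING for the per-group MIN condition

Corrected query:
SELECT genre, MIN(rating) FROM movies GROUP BY genre HAVING MIN(rating) >= 4.1

Result:
genre  | MIN(rating)
-------+------------
Horror | 9.3        
Sci-Fi | 4.1        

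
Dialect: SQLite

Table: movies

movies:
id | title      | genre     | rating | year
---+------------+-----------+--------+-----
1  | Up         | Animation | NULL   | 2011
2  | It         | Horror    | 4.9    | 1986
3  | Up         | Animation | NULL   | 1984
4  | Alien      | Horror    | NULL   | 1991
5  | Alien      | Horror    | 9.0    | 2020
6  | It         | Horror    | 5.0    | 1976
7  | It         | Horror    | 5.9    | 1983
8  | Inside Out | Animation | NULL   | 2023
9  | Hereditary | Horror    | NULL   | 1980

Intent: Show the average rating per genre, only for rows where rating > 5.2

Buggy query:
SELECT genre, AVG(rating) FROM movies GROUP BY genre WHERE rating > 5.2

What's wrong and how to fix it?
Bug: WHERE cannot follow GROUP BY

Fix: Place WHERE between FROM and GROUP BY

Corrected query:
SELECT genre, AVG(rating) FROM movies WHERE rating > 5.2 GROUP BY genre

Result:
genre  | AVG(rating)
-------+------------
Horror | 7.45       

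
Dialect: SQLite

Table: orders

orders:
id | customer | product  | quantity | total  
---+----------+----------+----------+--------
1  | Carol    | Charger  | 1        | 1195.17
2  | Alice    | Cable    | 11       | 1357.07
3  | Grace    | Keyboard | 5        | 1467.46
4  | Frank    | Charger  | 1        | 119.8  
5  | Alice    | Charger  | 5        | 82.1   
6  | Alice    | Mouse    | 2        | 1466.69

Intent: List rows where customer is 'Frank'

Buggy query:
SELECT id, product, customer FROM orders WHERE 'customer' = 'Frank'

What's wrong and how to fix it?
Bug: Single quotes denote string literals in SQL; the column name is being compared as a constant string

Fix: Reference the column as customer without single quotes

Corrected query:
SELECT id, product, customer FROM orders WHERE customer = 'Frank'

Result:
id | product | customer
---+---------+---------
4  | Charger | Frank   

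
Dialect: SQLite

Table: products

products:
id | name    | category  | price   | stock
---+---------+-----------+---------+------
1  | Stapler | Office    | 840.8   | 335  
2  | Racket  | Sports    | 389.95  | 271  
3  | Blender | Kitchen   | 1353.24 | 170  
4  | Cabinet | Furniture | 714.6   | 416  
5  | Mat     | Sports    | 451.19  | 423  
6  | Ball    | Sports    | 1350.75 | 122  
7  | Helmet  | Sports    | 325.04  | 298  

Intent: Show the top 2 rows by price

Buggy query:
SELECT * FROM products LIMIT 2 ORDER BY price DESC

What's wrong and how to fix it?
Bug: LIMIT must come after ORDER BY

Fix: Sort with ORDER BY, then apply LIMIT

Corrected query:
SELECT * FROM products ORDER BY price DESC LIMIT 2

Result:
id | name    | category | price   | stock
---+---------+----------+---------+------
3  | Blender | Kitchen  | 1353.24 | 170  
6  | Ball    | Sports   | 1350.75 | 122  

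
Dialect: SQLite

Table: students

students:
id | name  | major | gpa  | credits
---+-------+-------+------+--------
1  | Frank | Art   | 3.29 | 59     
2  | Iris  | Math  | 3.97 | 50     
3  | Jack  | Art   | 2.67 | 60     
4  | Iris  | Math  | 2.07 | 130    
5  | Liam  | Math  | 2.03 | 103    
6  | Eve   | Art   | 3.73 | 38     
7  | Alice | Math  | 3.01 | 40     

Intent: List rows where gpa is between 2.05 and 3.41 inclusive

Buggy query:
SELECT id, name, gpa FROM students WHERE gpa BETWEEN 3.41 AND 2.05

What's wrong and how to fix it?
Bug: The bounds are reversed; BETWEEN a AND b requires a <= b to match anything

Fix: Swap the bounds so the smaller value comes first

Corrected query:
SELECT id, name, gpa FROM students WHERE gpa BETWEEN 2.05 AND 3.41

Result:
id | name  | gpa 
---+-------+-----
1  | Frank | 3.29
3  | Jack  | 2.67
4  | Iris  | 2.07
7  | Alice | 3.01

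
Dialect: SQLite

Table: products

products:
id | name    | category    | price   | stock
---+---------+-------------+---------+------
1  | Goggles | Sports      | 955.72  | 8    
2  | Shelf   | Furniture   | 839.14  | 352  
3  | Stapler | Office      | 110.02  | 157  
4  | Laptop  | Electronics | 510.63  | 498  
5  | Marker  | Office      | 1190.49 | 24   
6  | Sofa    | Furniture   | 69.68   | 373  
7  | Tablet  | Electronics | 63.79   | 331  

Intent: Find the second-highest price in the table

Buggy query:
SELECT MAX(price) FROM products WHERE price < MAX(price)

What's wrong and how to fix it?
Bug: The inner MAX is an aggregate inside WHERE, which is not allowed

Fix: Put the inner MAX in a scalar subquery

Corrected query:
SELECT MAX(price) FROM products WHERE price < (SELECT MAX(price) FROM products)

Result:
MAX(price)
----------
955.72    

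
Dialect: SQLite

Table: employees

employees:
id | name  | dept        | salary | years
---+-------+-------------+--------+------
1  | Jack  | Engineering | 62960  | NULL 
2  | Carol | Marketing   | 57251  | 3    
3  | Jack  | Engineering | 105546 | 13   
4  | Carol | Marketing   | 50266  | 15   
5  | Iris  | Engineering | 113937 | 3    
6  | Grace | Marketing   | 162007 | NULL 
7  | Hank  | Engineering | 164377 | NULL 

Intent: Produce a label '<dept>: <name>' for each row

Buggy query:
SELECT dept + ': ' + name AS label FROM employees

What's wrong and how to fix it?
Bug: '+' is numeric addition; on text columns SQLite converts them to 0 instead of concatenating

Fix: Replace + with || to concatenate text

Corrected query:
SELECT dept || ': ' || name AS label FROM employees

Result:
label            
-----------------
Engineering: Jack
Marketing: Carol 
Engineering: Jack
Marketing: Carol 
Engineering: Iris
Marketing: Grace 
Engineering: Hank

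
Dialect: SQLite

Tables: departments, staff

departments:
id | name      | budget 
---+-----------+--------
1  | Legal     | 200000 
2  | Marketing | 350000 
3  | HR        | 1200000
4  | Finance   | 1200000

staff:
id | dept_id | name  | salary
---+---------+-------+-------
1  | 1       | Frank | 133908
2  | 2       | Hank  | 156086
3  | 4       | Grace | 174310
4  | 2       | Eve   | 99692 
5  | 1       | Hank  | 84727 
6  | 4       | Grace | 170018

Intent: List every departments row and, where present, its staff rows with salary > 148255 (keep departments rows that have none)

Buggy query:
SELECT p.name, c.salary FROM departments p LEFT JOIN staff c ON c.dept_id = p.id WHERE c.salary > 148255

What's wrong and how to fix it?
Bug: Filtering c.salary in WHERE discards the NULL rows produced by LEFT JOIN, turning it into an inner join

Fix: Move the right-table condition into the ON clause so unmatched parents are kept

Corrected query:
SELECT p.name, c.salary FROM departments p LEFT JOIN staff c ON c.dept_id = p.id AND c.salary > 148255

Result:
name      | salary
----------+-------
Legal     | NULL  
Marketing | 156086
HR        | NULL  
Finance   | 170018
Finance   | 174310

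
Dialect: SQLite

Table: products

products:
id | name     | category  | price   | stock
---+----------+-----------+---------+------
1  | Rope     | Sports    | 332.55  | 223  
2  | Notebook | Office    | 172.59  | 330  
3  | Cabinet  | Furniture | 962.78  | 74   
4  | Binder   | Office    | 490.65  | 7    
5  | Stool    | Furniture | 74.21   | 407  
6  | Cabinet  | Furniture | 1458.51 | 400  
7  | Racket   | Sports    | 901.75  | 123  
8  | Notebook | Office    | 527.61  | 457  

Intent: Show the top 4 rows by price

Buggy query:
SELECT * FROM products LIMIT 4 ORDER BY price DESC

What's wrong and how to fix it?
Bug: ORDER BY cannot follow LIMIT; LIMIT is the final clause

Fix: Sort with ORDER BY, then apply LIMIT

Corrected query:
SELECT * FROM products ORDER BY price DESC LIMIT 4

Result:
id | name     | category  | price   | stock
---+----------+-----------+---------+------
6  | Cabinet  | Furniture | 1458.51 | 400  
3  | Cabinet  | Furniture | 962.78  | 74   
7  | Racket   | Sports    | 901.75  | 123  
8  | Notebook | Office    | 527.61  | 457  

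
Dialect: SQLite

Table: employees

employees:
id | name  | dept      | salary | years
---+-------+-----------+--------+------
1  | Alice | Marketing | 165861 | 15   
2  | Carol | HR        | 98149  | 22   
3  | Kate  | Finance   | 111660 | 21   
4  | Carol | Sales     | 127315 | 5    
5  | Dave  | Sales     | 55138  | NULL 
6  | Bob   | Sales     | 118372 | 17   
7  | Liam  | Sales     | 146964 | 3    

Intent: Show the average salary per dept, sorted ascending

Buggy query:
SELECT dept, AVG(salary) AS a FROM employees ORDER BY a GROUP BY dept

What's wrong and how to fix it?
Bug: GROUP BY must precede ORDER BY

Fix: Move ORDER BY to the end, after GROUP BY

Corrected query:
SELECT dept, AVG(salary) AS a FROM employees GROUP BY dept ORDER BY a

Result:
dept      | a        
----------+----------
HR        | 98149    
Finance   | 111660   
Sales     | 111947.25
Marketing | 165861   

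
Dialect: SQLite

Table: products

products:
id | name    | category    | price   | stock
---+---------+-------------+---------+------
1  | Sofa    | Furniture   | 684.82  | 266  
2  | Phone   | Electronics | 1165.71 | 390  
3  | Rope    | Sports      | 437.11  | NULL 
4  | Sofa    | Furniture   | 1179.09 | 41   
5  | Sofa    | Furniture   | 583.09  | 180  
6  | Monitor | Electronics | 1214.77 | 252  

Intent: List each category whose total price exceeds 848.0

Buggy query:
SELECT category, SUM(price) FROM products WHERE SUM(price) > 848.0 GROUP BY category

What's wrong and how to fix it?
Bug: Aggregate functions cannot appear in a WHERE clause

Fix: Use HAVING (which filters groups after aggregation) instead of WHERE

Corrected query:
SELECT category, SUM(price) FROM products GROUP BY category HAVING SUM(price) > 848.0

Result:
category    | SUM(price)
------------+-----------
Electronics | 2380.48   
Furniture   | 2447      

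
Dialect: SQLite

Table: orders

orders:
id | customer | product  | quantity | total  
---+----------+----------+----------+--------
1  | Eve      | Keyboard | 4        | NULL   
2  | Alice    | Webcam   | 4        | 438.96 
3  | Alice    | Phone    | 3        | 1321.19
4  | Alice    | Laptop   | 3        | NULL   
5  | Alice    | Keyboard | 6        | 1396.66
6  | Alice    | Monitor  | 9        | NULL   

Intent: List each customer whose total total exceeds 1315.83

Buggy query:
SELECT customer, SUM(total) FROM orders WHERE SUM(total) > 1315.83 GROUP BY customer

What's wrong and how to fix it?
Bug: WHERE runs before GROUP BY, so aggregates aren't available there

Fix: Move the aggregate condition to a HAVING clause

Corrected query:
SELECT customer, SUM(total) FROM orders GROUP BY customer HAVING SUM(total) > 1315.83

Result:
customer | SUM(total)
---------+-----------
Alice    | 3156.81   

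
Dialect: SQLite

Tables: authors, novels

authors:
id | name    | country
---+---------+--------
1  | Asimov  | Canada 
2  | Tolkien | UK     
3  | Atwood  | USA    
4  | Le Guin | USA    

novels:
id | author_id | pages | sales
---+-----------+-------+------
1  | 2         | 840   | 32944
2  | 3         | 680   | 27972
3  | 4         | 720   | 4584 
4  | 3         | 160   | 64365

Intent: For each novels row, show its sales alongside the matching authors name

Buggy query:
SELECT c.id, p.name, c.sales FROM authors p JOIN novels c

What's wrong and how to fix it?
Bug: JOIN with no ON clause produces a cartesian product; every novels row pairs with every authors row

Fix: Add ON c.author_id = p.id to the JOIN

Corrected query:
SELECT c.id, p.name, c.sales FROM authors p JOIN novels c ON c.author_id = p.id

Result:
id | name    | sales
---+---------+------
1  | Tolkien | 32944
2  | Atwood  | 27972
3  | Le Guin | 4584 
4  | Atwood  | 64365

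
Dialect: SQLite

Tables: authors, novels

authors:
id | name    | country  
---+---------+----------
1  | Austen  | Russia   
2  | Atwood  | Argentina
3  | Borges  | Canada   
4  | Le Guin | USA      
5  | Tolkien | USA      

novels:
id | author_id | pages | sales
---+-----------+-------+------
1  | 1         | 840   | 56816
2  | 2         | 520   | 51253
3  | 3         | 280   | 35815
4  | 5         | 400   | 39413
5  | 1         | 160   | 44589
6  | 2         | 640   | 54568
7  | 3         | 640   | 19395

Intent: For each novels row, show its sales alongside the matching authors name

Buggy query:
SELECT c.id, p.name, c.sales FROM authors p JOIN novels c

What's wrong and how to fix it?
Bug: Missing join condition: each novels row is matched to all authors rows instead of just its own

Fix: Add ON c.author_id = p.id to the JOIN

Corrected query:
SELECT c.id, p.name, c.sales FROM authors p JOIN novels c ON c.author_id = p.id

Result:
id | name    | sales
---+---------+------
1  | Austen  | 56816
2  | Atwood  | 51253
3  | Borges  | 35815
4  | Tolkien | 39413
5  | Austen  | 44589
6  | Atwood  | 54568
7  | Borges  | 19395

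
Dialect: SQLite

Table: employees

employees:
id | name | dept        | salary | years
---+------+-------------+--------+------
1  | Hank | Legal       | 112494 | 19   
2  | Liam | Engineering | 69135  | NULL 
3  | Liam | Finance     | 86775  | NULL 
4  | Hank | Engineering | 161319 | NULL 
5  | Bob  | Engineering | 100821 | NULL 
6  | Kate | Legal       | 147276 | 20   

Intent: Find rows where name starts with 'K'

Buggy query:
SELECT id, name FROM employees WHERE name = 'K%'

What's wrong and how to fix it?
Bug: '=' compares the literal string including the % character; pattern matching needs LIKE

Fix: Replace '=' with LIKE so 'K%' is treated as a pattern

Corrected query:
SELECT id, name FROM employees WHERE name LIKE 'K%'

Result:
id | name
---+-----
6  | Kate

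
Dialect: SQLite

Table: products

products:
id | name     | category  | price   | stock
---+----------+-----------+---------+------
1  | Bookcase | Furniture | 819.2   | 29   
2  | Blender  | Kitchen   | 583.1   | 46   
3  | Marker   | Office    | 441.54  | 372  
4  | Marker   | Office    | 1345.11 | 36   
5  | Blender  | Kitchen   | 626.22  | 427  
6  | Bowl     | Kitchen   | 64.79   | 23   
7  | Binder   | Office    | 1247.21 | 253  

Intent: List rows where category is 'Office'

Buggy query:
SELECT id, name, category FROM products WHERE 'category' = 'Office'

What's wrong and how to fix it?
Bug: Single quotes denote string literals in SQL; the column name is being compared as a constant string

Fix: Remove the quotes around the column name (or use double quotes for an identifier)

Corrected query:
SELECT id, name, category FROM products WHERE category = 'Office'

Result:
id | name   | category
---+--------+---------
3  | Marker | Office  
4  | Marker | Office  
7  | Binder | Office  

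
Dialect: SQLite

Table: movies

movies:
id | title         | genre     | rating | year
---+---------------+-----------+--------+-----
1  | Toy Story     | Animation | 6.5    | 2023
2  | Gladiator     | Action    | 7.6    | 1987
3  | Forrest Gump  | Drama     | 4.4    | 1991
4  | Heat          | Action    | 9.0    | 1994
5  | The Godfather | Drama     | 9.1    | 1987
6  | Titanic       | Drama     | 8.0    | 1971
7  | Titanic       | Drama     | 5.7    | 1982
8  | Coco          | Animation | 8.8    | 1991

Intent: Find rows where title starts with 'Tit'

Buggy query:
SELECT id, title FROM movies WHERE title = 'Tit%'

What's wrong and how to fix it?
Bug: '=' compares the literal string including the % character; pattern matching needs LIKE

Fix: Use LIKE for wildcard pattern matching

Corrected query:
SELECT id, title FROM movies WHERE title LIKE 'Tit%'

Result:
id | title  
---+--------
6  | Titanic
7  | Titanic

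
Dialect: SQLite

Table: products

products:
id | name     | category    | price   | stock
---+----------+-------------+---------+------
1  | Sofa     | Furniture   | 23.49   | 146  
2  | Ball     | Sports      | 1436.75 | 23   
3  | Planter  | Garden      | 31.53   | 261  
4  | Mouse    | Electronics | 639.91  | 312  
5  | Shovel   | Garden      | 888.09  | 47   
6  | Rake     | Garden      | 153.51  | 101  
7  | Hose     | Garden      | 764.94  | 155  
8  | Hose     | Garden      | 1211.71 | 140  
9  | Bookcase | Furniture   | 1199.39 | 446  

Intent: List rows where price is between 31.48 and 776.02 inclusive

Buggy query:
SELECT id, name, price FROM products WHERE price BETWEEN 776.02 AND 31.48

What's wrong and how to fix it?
Bug: The bounds are reversed; BETWEEN a AND b requires a <= b to match anything

Fix: Write BETWEEN 31.48 AND 776.02

Corrected query:
SELECT id, name, price FROM products WHERE price BETWEEN 31.48 AND 776.02

Result:
id | name    | price 
---+---------+-------
3  | Planter | 31.53 
4  | Mouse   | 639.91
6  | Rake    | 153.51
7  | Hose    | 764.94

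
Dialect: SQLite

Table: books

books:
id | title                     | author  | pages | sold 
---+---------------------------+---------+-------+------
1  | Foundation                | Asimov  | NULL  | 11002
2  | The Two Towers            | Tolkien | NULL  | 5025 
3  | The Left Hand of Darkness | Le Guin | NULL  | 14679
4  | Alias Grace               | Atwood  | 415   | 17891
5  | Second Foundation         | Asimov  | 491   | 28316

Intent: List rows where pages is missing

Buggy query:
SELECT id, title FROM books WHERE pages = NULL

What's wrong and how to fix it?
Bug: '= NULL' is always unknown in SQL three-valued logic, so no rows match

Fix: Use IS NULL to test for NULL

Corrected query:
SELECT id, title FROM books WHERE pages IS NULL

Result:
id | title                    
---+--------------------------
1  | Foundation               
2  | The Two Towers           
3  | The Left Hand of Darkness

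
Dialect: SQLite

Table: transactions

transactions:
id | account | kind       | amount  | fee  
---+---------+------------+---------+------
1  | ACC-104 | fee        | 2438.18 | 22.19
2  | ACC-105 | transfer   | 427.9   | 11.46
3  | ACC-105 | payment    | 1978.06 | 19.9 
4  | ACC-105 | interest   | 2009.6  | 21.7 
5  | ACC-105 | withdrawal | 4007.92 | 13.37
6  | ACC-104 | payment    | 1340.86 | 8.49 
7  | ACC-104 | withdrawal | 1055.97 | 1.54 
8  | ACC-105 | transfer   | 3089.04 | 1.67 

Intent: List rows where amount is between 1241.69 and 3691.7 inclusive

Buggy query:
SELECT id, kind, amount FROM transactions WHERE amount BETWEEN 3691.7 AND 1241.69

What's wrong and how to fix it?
Bug: BETWEEN expects the lower bound first; with 3691.7 AND 1241.69 the range is empty

Fix: Write BETWEEN 1241.69 AND 3691.7

Corrected query:
SELECT id, kind, amount FROM transactions WHERE amount BETWEEN 1241.69 AND 3691.7

Result:
id | kind     | amount 
---+----------+--------
1  | fee      | 2438.18
3  | payment  | 1978.06
4  | interest | 2009.6 
6  | payment  | 1340.86
8  | transfer | 3089.04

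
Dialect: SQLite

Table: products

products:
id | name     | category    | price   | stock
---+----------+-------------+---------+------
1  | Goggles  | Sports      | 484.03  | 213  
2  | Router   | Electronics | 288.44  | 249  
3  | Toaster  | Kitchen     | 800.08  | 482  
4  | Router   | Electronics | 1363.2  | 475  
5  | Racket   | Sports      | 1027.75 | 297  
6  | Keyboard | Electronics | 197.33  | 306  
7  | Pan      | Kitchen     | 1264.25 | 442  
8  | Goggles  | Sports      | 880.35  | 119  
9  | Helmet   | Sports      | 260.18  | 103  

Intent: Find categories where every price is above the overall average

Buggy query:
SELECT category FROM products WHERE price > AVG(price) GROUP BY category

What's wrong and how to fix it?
Bug: AVG() is an aggregate; it can't sit directly in WHERE

Fix: Compute the overall average in a scalar subquery and compare each group's MIN against it in HAVING

Corrected query:
SELECT category FROM products GROUP BY category HAVING MIN(price) > (SELECT AVG(price) FROM products)

Result:
category
--------
Kitchen 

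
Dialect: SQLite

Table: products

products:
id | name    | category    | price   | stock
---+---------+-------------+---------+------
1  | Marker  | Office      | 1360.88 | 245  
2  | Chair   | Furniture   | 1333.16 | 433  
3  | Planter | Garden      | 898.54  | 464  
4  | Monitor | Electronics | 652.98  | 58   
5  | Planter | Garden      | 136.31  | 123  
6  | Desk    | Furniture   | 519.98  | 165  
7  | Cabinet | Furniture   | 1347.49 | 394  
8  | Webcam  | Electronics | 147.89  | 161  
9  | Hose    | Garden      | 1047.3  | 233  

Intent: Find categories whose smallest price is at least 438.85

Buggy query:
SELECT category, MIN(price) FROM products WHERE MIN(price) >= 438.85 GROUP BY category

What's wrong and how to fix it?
Bug: Aggregates like MIN are computed per group after WHERE runs

Fix: Replace WHERE with HAVING after the GROUP BY

Corrected query:
SELECT category, MIN(price) FROM products GROUP BY category HAVING MIN(price) >= 438.85

Result:
category  | MIN(price)
----------+-----------
Furniture | 519.98    
Office    | 1360.88   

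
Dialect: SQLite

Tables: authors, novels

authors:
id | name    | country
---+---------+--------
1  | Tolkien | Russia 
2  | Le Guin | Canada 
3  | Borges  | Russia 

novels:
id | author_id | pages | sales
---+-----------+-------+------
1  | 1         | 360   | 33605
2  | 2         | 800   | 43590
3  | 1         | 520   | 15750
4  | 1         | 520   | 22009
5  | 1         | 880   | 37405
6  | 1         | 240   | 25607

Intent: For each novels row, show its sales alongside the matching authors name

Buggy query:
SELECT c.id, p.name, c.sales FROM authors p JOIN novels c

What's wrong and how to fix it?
Bug: JOIN with no ON clause produces a cartesian product; every novels row pairs with every authors row

Fix: Specify the join condition linking the foreign key to the parent id

Corrected query:
SELECT c.id, p.name, c.sales FROM authors p JOIN novels c ON c.author_id = p.id

Result:
id | name    | sales
---+---------+------
1  | Tolkien | 33605
2  | Le Guin | 43590
3  | Tolkien | 15750
4  | Tolkien | 22009
5  | Tolkien | 37405
6  | Tolkien | 25607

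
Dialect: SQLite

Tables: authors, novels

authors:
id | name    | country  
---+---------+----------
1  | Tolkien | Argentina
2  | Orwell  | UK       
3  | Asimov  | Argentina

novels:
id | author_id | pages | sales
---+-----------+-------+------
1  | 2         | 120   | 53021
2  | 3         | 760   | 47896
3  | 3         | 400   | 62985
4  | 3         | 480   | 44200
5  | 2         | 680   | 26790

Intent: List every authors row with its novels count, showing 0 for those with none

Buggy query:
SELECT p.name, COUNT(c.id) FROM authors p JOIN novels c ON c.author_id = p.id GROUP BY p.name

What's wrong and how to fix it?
Bug: An inner join excludes parents with zero children

Fix: Use LEFT JOIN so parents without children still appear (COUNT(c.id) gives 0)

Corrected query:
SELECT p.name, COUNT(c.id) FROM authors p LEFT JOIN novels c ON c.author_id = p.id GROUP BY p.name

Result:
name    | COUNT(c.id)
--------+------------
Asimov  | 3          
Orwell  | 2          
Tolkien | 0          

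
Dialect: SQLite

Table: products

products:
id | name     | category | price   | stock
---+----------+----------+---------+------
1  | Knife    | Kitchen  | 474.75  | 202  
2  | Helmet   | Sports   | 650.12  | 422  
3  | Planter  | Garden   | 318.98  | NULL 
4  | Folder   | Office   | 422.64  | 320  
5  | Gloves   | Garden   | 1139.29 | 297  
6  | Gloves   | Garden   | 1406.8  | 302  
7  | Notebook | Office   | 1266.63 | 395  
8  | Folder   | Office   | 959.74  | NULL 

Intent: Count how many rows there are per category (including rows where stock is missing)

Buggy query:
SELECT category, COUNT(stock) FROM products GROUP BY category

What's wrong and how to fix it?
Bug: COUNT(stock) skips NULLs, so groups with missing stock are undercounted

Fix: Replace COUNT(stock) with COUNT(*)

Corrected query:
SELECT category, COUNT(*) FROM products GROUP BY category

Result:
category | COUNT(*)
---------+---------
Garden   | 3       
Kitchen  | 1       
Office   | 3       
Sports   | 1       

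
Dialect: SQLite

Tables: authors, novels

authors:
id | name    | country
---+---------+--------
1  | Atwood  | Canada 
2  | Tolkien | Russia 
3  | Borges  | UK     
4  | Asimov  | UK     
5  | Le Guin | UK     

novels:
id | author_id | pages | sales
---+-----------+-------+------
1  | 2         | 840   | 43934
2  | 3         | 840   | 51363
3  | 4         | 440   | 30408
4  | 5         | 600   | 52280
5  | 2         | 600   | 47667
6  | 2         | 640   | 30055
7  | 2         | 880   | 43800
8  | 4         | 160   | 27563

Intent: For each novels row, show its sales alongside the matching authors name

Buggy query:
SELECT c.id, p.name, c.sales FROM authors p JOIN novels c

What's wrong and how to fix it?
Bug: Missing join condition: each novels row is matched to all authors rows instead of just its own

Fix: Specify the join condition linking the foreign key to the parent id

Corrected query:
SELECT c.id, p.name, c.sales FROM authors p JOIN novels c ON c.author_id = p.id

Result:
id | name    | sales
---+---------+------
1  | Tolkien | 43934
2  | Borges  | 51363
3  | Asimov  | 30408
4  | Le Guin | 52280
5  | Tolkien | 47667
6  | Tolkien | 30055
7  | Tolkien | 43800
8  | Asimov  | 27563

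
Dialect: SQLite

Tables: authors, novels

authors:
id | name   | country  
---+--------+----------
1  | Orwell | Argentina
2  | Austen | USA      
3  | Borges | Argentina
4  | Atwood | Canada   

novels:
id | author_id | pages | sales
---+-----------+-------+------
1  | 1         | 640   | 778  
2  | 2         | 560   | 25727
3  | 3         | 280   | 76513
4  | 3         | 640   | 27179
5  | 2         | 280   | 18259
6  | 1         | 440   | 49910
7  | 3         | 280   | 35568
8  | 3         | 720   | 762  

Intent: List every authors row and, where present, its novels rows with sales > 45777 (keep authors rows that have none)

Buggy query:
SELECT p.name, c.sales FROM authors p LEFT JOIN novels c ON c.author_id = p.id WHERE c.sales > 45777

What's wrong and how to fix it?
Bug: Filtering c.sales in WHERE discards the NULL rows produced by LEFT JOIN, turning it into an inner join

Fix: Move the right-table condition into the ON clause so unmatched parents are kept

Corrected query:
SELECT p.name, c.sales FROM authors p LEFT JOIN novels c ON c.author_id = p.id AND c.sales > 45777

Result:
name   | sales
-------+------
Orwell | 49910
Austen | NULL 
Borges | 76513
Atwood | NULL 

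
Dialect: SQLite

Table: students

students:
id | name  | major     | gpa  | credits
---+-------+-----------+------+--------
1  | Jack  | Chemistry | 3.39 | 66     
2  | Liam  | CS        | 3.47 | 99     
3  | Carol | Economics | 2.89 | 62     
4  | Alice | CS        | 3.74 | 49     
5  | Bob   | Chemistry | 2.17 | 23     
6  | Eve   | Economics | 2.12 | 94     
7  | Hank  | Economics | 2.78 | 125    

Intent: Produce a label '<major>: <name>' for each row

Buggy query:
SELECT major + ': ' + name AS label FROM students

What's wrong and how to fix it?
Bug: SQLite uses || for string concatenation; + coerces text to numbers (yielding 0)

Fix: Replace + with || to concatenate text

Corrected query:
SELECT major || ': ' || name AS label FROM students

Result:
label           
----------------
Chemistry: Jack 
CS: Liam        
Economics: Carol
CS: Alice       
Chemistry: Bob  
Economics: Eve  
Economics: Hank 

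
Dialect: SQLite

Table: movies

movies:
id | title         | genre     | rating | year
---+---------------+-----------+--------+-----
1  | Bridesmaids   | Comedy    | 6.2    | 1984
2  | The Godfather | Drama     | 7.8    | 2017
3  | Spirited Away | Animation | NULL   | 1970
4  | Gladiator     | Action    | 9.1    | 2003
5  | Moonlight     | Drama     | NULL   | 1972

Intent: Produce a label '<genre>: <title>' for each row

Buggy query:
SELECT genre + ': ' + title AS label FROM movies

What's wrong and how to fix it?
Bug: '+' is numeric addition; on text columns SQLite converts them to 0 instead of concatenating

Fix: Replace + with || to concatenate text

Corrected query:
SELECT genre || ': ' || title AS label FROM movies

Result:
label                   
------------------------
Comedy: Bridesmaids     
Drama: The Godfather    
Animation: Spirited Away
Action: Gladiator       
Drama: Moonlight        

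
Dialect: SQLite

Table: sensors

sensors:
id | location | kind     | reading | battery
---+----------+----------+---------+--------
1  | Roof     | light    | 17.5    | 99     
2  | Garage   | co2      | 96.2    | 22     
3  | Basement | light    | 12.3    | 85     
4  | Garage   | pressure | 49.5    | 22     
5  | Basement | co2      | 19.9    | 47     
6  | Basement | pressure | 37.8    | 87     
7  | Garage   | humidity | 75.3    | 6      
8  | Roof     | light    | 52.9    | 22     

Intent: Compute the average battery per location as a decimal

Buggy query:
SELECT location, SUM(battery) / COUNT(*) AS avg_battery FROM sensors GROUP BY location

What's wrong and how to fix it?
Bug: SUM(battery) and COUNT(*) are both integers; the division truncates the fractional part

Fix: Multiply by 1.0 (or CAST to REAL) to force floating-point division

Corrected query:
SELECT location, SUM(battery) * 1.0 / COUNT(*) AS avg_battery FROM sensors GROUP BY location

Result:
location | avg_battery
---------+------------
Basement | 73         
Garage   | 16.666667  
Roof     | 60.5       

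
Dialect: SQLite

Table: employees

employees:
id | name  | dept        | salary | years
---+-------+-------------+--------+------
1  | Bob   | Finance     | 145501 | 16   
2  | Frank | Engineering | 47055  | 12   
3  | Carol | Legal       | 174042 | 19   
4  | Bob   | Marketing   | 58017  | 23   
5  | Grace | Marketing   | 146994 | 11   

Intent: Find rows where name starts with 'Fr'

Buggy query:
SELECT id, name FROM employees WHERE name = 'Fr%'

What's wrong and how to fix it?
Bug: Wildcards only work with LIKE; '=' treats '%' as a literal character

Fix: Replace '=' with LIKE so 'Fr%' is treated as a pattern

Corrected query:
SELECT id, name FROM employees WHERE name LIKE 'Fr%'

Result:
id | name 
---+------
2  | Frank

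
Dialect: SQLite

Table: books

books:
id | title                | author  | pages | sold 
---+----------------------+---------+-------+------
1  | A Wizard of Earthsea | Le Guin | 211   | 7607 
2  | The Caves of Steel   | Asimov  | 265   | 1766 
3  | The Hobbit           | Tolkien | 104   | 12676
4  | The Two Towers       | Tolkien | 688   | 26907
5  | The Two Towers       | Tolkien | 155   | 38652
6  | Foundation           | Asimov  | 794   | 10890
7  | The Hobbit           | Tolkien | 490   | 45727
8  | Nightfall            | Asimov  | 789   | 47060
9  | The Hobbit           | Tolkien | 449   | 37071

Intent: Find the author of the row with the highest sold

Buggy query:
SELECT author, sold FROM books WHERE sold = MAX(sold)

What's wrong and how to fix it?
Bug: WHERE is evaluated per row; an aggregate over the whole table isn't defined there

Fix: Use a subquery: WHERE sold = (SELECT MAX(sold) FROM books)

Corrected query:
SELECT author, sold FROM books WHERE sold = (SELECT MAX(sold) FROM books)

Result:
author | sold 
-------+------
Asimov | 47060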